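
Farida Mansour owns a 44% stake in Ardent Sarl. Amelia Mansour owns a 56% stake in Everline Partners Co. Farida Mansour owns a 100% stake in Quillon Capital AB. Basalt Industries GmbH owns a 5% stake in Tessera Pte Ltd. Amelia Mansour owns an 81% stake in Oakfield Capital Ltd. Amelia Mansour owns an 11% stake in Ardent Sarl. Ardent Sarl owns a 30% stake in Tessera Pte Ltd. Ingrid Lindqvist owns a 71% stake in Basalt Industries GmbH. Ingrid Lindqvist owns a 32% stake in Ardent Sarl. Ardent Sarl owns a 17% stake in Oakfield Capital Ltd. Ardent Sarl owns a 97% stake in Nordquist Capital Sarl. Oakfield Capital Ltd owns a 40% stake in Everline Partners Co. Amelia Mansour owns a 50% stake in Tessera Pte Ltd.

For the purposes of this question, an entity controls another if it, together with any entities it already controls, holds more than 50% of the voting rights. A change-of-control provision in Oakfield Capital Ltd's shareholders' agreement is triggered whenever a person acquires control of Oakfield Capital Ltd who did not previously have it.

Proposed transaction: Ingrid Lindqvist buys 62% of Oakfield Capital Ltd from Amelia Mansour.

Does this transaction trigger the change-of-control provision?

Yes

The purchase adds only to Ingrid's holdings (Amelia's stake shrinks), so Ingrid is the only person who could newly come to control Oakfield.
Ingrid holds 71% of Basalt, so Ingrid controls Basalt.
Neither Ingrid nor any entity Ingrid controls holds any voting interest in Oakfield.
So before the transaction, Ingrid does not control Oakfield.
After the purchase, Ingrid holds 62% of Oakfield directly, and Amelia's stake falls to 19%.
Ingrid holds 62% of Oakfield, so Ingrid controls Oakfield.
Ingrid did not control Oakfield before and does after, so the clause is triggered.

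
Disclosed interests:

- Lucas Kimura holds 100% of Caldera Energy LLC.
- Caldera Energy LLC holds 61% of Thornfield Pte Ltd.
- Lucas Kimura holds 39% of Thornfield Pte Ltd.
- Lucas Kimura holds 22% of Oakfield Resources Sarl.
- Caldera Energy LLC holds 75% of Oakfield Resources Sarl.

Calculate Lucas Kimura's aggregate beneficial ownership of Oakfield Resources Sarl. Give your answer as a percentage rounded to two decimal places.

97.00%

Lucas reaches Oakfield along 2 paths.
Via Caldera: 100% × 75% = 75%.
Direct stake: 22% = 22%.
Total: 75% + 22% = 97%.
Rounded: 97.00%.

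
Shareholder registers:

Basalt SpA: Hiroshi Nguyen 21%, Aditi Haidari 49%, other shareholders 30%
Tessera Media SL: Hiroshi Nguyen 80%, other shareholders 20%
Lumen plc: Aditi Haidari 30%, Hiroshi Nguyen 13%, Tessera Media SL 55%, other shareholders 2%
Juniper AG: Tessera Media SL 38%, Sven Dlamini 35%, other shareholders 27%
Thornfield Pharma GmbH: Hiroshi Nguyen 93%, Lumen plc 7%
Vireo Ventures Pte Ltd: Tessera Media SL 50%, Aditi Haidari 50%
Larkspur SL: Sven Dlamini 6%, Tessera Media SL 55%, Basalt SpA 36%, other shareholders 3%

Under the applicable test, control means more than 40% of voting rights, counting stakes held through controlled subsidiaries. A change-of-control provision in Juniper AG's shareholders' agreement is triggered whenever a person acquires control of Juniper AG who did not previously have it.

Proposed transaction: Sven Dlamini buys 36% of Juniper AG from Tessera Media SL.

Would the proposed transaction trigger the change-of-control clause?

The purchase adds only to Sven's holdings (Tessera's stake shrinks), so Sven is the only person who could newly come to control Juniper.
Sven's largest direct stake is 35% in Juniper, which does not meet the threshold, so Sven controls no company.
In Juniper, Sven's side holds only 35%, not > 40%.
So before the transaction, Sven does not control Juniper.
After the purchase, Sven's direct stake in Juniper rises to 35% + 36% = 71%, and Tessera's stake falls to 2%.
Sven holds 71% of Juniper, so Sven controls Juniper.
Sven did not control Juniper before and does after, so the clause is triggered.

Yes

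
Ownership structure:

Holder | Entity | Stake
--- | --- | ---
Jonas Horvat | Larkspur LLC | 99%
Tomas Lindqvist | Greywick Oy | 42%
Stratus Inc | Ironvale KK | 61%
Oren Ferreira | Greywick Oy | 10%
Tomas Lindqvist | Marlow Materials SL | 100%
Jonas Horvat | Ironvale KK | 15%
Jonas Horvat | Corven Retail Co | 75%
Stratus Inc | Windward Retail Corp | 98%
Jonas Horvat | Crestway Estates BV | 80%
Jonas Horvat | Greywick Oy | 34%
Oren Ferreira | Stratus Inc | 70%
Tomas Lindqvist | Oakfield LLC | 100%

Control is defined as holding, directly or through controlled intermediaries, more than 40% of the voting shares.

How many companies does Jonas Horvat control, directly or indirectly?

3

Jonas holds 80% of Crestway, so Jonas controls Crestway.
Jonas holds 75% of Corven, so Jonas controls Corven.
Jonas holds 99% of Larkspur, so Jonas controls Larkspur.
No other company's threshold is met.
Jonas controls 3 companies.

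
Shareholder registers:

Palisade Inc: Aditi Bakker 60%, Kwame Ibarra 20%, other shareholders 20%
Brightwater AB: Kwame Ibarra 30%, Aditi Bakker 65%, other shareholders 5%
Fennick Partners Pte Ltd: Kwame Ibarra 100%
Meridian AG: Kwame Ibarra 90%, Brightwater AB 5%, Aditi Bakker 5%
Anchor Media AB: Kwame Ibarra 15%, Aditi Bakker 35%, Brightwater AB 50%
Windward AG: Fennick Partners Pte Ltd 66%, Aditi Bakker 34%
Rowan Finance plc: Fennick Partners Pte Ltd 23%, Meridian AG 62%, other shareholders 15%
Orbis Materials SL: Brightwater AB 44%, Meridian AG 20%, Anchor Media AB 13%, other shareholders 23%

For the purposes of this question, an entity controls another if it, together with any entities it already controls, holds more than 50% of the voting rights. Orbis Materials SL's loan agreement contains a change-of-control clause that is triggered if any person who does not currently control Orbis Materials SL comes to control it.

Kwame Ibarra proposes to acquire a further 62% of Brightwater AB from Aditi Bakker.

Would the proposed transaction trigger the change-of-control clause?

Yes

The purchase adds only to Kwame's holdings (Aditi's stake shrinks), so Kwame is the only person who could newly come to control Orbis.
Kwame holds 100% of Fennick, so Kwame controls Fennick.
Kwame holds 90% of Meridian, so Kwame controls Meridian.
Fennick holds 66% of Windward, so Kwame controls Windward.
Fennick and Meridian together hold 23% + 62% = 85% of Rowan, so Kwame controls Rowan.
In Orbis, Kwame's side holds only 20%, not > 50%.
So before the transaction, Kwame does not control Orbis.
After the purchase, Kwame's direct stake in Brightwater rises to 30% + 62% = 92%, and Aditi's stake falls to 3%.
Kwame holds 92% of Brightwater, so Kwame controls Brightwater.
Kwame and Brightwater together hold 90% + 5% = 95% of Meridian, so Kwame controls Meridian.
Kwame and Brightwater together hold 15% + 50% = 65% of Anchor, so Kwame controls Anchor.
Brightwater and Meridian and Anchor together hold 44% + 20% + 13% = 77% of Orbis, so Kwame controls Orbis.
Kwame did not control Orbis before and does after, so the clause is triggered.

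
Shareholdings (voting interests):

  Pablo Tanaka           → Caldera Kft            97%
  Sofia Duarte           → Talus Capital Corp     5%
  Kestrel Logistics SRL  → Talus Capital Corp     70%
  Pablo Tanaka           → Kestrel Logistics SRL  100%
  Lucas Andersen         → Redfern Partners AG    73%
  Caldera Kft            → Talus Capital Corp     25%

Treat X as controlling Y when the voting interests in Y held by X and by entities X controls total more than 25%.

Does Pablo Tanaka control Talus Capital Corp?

Pablo holds 100% of Kestrel, so Pablo controls Kestrel.
Pablo holds 97% of Caldera, so Pablo controls Caldera.
Caldera and Kestrel together hold 25% + 70% = 95% of Talus, so Pablo controls Talus.

Yes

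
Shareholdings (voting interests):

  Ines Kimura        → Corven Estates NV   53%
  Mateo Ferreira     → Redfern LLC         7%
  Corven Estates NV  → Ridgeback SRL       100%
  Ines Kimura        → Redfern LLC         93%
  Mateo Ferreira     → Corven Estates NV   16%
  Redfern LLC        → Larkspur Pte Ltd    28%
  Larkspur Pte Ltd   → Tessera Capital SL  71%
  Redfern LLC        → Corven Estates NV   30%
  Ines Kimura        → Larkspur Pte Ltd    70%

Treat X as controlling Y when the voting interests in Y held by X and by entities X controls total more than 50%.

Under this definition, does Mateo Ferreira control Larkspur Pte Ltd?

Mateo's largest direct stake is 16% in Corven, which does not meet the threshold, so Mateo controls no company.
Neither Mateo nor any entity Mateo controls holds any voting interest in Larkspur.
So Mateo does not control Larkspur.

No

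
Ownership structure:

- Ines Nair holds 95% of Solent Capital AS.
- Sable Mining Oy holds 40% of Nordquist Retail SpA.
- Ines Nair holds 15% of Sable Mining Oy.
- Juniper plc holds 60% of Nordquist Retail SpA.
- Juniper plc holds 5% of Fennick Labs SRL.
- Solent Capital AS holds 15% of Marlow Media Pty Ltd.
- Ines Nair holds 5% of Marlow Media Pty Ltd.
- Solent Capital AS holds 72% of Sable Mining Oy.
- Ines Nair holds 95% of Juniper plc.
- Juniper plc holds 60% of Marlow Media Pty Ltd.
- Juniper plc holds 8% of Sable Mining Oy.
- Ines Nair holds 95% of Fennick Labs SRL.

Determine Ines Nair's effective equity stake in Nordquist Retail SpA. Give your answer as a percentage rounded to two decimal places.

93.40%

Ines reaches Nordquist along 4 paths.
Via Juniper: 95% × 60% = 57%.
Via Juniper → Sable: 95% × 8% × 40% = 3.04%.
Via Sable: 15% × 40% = 6%.
Via Solent → Sable: 95% × 72% × 40% = 27.36%.
Total: 57% + 3.04% + 6% + 27.36% = 93.4%.
Rounded: 93.40%.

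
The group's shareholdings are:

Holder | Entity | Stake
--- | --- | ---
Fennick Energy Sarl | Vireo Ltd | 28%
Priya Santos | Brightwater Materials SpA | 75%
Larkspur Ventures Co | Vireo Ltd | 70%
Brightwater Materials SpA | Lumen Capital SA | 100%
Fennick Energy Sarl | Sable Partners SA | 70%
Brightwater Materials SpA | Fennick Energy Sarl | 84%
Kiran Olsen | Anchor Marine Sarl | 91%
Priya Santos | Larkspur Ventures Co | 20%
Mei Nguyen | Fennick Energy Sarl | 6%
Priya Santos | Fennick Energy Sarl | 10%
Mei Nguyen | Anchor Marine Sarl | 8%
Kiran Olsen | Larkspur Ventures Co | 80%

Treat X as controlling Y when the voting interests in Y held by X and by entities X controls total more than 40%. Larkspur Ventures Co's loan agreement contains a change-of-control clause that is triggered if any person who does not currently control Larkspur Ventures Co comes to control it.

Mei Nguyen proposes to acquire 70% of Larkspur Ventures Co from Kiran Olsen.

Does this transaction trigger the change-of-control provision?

The purchase adds only to Mei's holdings (Kiran's stake shrinks), so Mei is the only person who could newly come to control Larkspur.
Mei's largest direct stake is 8% in Anchor, which does not meet the threshold, so Mei controls no company.
Neither Mei nor any entity Mei controls holds any voting interest in Larkspur.
So before the transaction, Mei does not control Larkspur.
After the purchase, Mei holds 70% of Larkspur directly, and Kiran's stake falls to 10%.
Mei holds 70% of Larkspur, so Mei controls Larkspur.
Mei did not control Larkspur before and does after, so the clause is triggered.

Yes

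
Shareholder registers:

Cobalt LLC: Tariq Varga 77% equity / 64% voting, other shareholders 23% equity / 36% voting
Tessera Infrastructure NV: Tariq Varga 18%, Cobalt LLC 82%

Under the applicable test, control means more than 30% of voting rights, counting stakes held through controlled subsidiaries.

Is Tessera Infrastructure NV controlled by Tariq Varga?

Yes

Tariq holds 64% of Cobalt, so Tariq controls Cobalt.
Tariq and Cobalt together hold 18% + 82% = 100% of Tessera, so Tariq controls Tessera.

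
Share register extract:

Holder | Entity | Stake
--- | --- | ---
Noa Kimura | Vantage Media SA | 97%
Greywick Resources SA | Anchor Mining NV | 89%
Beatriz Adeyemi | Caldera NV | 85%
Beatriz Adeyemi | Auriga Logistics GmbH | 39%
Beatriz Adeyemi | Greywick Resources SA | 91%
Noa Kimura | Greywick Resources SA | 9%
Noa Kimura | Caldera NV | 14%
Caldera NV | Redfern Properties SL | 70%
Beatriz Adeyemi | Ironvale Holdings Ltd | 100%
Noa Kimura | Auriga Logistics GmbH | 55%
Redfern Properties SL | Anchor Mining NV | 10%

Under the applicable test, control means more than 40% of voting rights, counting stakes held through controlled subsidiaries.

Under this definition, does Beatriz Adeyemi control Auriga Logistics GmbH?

No

Beatriz holds 91% of Greywick, so Beatriz controls Greywick.
Beatriz holds 85% of Caldera, so Beatriz controls Caldera.
Caldera holds 70% of Redfern, so Beatriz controls Redfern.
Beatriz holds 100% of Ironvale, so Beatriz controls Ironvale.
Redfern and Greywick together hold 10% + 89% = 99% of Anchor, so Beatriz controls Anchor.
In Auriga, Beatriz's side holds only 39%, not > 40%.
So Beatriz does not control Auriga.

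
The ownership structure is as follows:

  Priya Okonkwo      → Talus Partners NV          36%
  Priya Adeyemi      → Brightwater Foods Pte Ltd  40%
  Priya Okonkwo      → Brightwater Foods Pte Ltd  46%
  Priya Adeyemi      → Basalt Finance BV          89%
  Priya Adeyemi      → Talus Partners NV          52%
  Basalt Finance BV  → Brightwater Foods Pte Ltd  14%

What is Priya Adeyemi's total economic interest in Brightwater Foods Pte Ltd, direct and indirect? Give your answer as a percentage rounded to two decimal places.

Priya Adeyemi reaches Brightwater along 2 paths.
Via Basalt: 89% × 14% = 12.46%.
Direct stake: 40% = 40%.
Total: 12.46% + 40% = 52.46%.

52.46%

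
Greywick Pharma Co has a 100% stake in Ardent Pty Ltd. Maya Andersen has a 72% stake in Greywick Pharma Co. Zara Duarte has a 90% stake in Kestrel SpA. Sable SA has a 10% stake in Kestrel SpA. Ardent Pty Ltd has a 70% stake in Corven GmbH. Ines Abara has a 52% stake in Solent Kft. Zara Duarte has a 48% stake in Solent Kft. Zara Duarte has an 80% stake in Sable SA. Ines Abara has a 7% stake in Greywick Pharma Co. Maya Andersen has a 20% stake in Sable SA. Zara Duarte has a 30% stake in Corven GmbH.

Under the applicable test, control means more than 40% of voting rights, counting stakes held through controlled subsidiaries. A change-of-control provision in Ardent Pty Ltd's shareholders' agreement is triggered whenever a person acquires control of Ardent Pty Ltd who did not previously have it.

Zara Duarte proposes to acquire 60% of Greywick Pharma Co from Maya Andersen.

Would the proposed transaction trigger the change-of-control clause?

Yes

The purchase adds only to Zara's holdings (Maya's stake shrinks), so Zara is the only person who could newly come to control Ardent.
Zara holds 80% of Sable, so Zara controls Sable.
Zara and Sable together hold 90% + 10% = 100% of Kestrel, so Zara controls Kestrel.
Zara holds 48% of Solent, so Zara controls Solent.
Neither Zara nor any entity Zara controls holds any voting interest in Ardent.
So before the transaction, Zara does not control Ardent.
After the purchase, Zara holds 60% of Greywick directly, and Maya's stake falls to 12%.
Zara holds 60% of Greywick, so Zara controls Greywick.
Greywick holds 100% of Ardent, so Zara controls Ardent.
Zara did not control Ardent before and does after, so the clause is triggered.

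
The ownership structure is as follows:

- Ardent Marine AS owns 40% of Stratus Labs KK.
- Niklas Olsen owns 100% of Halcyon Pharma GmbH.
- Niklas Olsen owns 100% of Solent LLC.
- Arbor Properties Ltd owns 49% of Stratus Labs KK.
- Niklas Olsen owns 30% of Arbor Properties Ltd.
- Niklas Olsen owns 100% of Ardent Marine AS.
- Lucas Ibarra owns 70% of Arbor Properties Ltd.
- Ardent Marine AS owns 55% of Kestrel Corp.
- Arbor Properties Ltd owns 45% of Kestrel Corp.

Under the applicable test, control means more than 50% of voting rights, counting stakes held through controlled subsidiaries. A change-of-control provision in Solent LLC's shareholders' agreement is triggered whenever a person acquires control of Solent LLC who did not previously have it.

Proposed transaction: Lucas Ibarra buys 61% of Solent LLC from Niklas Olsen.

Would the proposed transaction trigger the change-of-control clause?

Yes

The purchase adds only to Lucas's holdings (Niklas's stake shrinks), so Lucas is the only person who could newly come to control Solent.
Lucas holds 70% of Arbor, so Lucas controls Arbor.
Neither Lucas nor any entity Lucas controls holds any voting interest in Solent.
So before the transaction, Lucas does not control Solent.
After the purchase, Lucas holds 61% of Solent directly, and Niklas's stake falls to 39%.
Lucas holds 61% of Solent, so Lucas controls Solent.
Lucas did not control Solent before and does after, so the clause is triggered.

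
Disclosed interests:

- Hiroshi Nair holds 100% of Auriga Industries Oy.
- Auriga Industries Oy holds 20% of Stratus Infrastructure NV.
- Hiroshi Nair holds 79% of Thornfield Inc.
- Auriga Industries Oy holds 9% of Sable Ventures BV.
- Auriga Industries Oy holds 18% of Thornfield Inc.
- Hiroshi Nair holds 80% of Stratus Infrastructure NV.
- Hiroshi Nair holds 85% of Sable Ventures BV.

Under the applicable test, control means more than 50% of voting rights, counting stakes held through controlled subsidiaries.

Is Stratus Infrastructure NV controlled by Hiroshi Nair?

Yes

Hiroshi holds 100% of Auriga, so Hiroshi controls Auriga.
Auriga and Hiroshi together hold 20% + 80% = 100% of Stratus, so Hiroshi controls Stratus.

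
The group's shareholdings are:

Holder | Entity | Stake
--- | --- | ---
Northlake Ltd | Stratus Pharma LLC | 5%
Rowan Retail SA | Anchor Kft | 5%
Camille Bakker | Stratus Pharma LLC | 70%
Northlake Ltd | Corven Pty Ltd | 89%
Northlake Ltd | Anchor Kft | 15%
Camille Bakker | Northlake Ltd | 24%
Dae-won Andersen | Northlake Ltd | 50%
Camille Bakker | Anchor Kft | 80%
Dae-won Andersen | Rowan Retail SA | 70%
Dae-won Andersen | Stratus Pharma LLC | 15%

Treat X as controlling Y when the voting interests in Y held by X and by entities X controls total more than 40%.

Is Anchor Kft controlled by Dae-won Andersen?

No

Dae-won holds 70% of Rowan, so Dae-won controls Rowan.
Dae-won holds 50% of Northlake, so Dae-won controls Northlake.
Northlake holds 89% of Corven, so Dae-won controls Corven.
In Anchor, Dae-won's side holds only 15% + 5% = 20%, not > 40%.
So Dae-won does not control Anchor.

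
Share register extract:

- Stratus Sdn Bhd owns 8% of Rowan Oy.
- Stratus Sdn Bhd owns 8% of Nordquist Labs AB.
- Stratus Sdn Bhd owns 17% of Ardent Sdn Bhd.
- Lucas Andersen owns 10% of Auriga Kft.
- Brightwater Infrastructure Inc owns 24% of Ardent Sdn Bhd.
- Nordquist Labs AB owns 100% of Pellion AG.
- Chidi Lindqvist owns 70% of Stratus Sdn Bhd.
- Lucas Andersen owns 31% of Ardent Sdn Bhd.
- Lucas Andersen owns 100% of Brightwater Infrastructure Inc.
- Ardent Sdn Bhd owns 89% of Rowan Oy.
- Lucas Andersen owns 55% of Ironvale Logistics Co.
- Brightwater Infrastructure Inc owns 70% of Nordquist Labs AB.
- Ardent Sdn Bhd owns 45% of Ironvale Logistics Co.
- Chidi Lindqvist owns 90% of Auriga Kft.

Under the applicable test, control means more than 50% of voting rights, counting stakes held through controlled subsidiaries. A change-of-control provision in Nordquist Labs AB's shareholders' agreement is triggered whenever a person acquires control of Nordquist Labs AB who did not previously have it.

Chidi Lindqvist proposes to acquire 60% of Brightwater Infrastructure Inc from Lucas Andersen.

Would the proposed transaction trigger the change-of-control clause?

The purchase adds only to Chidi's holdings (Lucas's stake shrinks), so Chidi is the only person who could newly come to control Nordquist.
Chidi holds 90% of Auriga, so Chidi controls Auriga.
Chidi holds 70% of Stratus, so Chidi controls Stratus.
In Nordquist, Chidi's side holds only 8%, not > 50%.
So before the transaction, Chidi does not control Nordquist.
After the purchase, Chidi holds 60% of Brightwater directly, and Lucas's stake falls to 40%.
Chidi holds 60% of Brightwater, so Chidi controls Brightwater.
Stratus and Brightwater together hold 8% + 70% = 78% of Nordquist, so Chidi controls Nordquist.
Chidi did not control Nordquist before and does after, so the clause is triggered.

Yes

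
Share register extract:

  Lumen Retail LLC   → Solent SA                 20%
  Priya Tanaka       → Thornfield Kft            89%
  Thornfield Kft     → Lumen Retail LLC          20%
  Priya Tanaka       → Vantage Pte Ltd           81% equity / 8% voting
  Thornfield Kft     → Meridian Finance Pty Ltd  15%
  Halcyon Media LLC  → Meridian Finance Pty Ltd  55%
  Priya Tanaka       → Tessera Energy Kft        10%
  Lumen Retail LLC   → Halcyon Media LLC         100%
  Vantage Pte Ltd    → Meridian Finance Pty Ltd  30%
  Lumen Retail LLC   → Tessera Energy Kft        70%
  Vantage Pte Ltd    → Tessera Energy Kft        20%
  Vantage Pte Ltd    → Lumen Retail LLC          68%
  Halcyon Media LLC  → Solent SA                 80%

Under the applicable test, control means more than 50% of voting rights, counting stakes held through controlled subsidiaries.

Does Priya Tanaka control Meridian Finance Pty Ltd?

Priya holds 89% of Thornfield, so Priya controls Thornfield.
In Meridian, Priya's side holds only 15%, not > 50%.
So Priya does not control Meridian.

No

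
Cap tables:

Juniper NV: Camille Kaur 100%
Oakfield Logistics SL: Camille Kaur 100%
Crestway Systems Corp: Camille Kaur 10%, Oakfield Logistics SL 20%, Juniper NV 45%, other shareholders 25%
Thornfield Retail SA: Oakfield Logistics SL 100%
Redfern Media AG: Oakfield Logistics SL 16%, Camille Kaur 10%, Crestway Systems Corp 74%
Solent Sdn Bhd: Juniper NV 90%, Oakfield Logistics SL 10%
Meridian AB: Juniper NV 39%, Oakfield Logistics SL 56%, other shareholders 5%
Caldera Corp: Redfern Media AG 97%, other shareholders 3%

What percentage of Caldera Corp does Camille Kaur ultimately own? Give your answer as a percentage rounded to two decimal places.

79.06%

Camille reaches Caldera along 5 paths.
Via Oakfield → Redfern: 100% × 16% × 97% = 15.52%.
Via Redfern: 10% × 97% = 9.7%.
Via Crestway → Redfern: 10% × 74% × 97% = 7.178%.
Via Oakfield → Crestway → Redfern: 100% × 20% × 74% × 97% = 14.356%.
Via Juniper → Crestway → Redfern: 100% × 45% × 74% × 97% = 32.301%.
Total: 15.52% + 9.7% + 7.178% + 14.356% + 32.301% = 79.055%.
Rounded: 79.06%.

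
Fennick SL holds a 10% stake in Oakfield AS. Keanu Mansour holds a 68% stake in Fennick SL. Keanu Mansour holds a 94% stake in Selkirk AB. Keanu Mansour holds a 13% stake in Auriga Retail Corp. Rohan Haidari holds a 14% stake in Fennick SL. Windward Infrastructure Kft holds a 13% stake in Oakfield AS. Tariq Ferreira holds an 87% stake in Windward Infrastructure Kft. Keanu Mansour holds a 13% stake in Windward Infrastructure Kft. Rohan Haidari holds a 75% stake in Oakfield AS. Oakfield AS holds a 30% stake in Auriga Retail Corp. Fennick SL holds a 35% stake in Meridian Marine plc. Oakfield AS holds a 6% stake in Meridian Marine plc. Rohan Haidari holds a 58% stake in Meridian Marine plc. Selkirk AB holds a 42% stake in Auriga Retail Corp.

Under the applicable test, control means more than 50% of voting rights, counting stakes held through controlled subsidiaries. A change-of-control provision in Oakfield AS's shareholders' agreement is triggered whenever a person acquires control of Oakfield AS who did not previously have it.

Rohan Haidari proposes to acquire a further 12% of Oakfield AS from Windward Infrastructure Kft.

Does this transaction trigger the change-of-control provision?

No

The purchase adds only to Rohan's holdings (Windward's stake shrinks), so Rohan is the only person who could newly come to control Oakfield.
Rohan holds 75% of Oakfield, so Rohan controls Oakfield.
So Rohan already controls Oakfield before the transaction.
After the purchase, Rohan's direct stake in Oakfield rises to 75% + 12% = 87%, and Windward's stake falls to 1%.
Rohan controlled Oakfield already, so this is not a new person acquiring control; every other person's position is unchanged or reduced.
No new person acquires control, so the clause is not triggered.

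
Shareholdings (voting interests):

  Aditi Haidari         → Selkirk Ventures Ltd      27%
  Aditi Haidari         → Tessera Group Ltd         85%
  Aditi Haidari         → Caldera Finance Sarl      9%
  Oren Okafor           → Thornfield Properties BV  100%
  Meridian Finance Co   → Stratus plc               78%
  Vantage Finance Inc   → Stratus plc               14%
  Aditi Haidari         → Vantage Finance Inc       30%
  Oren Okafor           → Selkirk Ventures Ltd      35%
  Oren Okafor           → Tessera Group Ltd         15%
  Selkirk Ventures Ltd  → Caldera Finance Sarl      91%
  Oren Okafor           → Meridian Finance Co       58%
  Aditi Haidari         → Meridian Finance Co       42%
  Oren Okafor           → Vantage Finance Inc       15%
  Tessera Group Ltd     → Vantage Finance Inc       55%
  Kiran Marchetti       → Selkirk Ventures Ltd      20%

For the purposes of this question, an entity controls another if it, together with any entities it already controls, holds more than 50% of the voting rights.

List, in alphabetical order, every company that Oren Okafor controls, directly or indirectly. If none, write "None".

Meridian Finance Co, Stratus plc, Thornfield Properties BV

Oren holds 58% of Meridian, so Oren controls Meridian.
Meridian holds 78% of Stratus, so Oren controls Stratus.
Oren holds 100% of Thornfield, so Oren controls Thornfield.
No other company's threshold is met.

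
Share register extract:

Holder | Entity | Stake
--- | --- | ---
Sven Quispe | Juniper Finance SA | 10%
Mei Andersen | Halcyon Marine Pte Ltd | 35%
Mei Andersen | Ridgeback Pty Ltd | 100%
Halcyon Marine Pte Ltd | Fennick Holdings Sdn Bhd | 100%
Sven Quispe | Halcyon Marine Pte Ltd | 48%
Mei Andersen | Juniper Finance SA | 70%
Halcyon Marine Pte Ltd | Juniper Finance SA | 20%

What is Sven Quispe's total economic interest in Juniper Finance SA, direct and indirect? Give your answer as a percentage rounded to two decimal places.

Sven reaches Juniper along 2 paths.
Via Halcyon: 48% × 20% = 9.6%.
Direct stake: 10% = 10%.
Total: 9.6% + 10% = 19.6%.
Rounded: 19.60%.

19.60%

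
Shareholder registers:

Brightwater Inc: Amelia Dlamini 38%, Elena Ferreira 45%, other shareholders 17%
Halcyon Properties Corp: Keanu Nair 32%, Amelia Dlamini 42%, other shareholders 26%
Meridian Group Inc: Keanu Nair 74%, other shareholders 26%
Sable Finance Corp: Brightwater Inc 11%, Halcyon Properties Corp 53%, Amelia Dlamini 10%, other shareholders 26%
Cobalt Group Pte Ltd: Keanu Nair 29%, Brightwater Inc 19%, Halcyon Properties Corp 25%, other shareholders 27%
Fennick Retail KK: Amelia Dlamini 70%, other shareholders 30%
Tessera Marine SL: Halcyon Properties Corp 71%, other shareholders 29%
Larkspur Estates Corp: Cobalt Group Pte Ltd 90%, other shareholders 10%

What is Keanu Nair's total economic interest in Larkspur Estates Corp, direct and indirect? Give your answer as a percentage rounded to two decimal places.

33.30%

Keanu reaches Larkspur along 2 paths.
Via Cobalt: 29% × 90% = 26.1%.
Via Halcyon → Cobalt: 32% × 25% × 90% = 7.2%.
Total: 26.1% + 7.2% = 33.3%.
Rounded: 33.30%.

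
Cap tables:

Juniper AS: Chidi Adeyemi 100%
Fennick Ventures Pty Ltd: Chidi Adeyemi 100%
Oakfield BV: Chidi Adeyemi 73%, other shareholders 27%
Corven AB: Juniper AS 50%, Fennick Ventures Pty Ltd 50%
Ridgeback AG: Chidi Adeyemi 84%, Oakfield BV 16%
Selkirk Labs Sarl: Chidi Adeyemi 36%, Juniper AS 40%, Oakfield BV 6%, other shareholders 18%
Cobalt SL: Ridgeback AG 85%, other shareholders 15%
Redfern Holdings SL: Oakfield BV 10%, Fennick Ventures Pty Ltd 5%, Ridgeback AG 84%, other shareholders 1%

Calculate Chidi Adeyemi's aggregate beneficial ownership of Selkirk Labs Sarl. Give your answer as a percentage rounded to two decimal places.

80.38%

Chidi reaches Selkirk along 3 paths.
Direct stake: 36% = 36%.
Via Juniper: 100% × 40% = 40%.
Via Oakfield: 73% × 6% = 4.38%.
Total: 36% + 40% + 4.38% = 80.38%.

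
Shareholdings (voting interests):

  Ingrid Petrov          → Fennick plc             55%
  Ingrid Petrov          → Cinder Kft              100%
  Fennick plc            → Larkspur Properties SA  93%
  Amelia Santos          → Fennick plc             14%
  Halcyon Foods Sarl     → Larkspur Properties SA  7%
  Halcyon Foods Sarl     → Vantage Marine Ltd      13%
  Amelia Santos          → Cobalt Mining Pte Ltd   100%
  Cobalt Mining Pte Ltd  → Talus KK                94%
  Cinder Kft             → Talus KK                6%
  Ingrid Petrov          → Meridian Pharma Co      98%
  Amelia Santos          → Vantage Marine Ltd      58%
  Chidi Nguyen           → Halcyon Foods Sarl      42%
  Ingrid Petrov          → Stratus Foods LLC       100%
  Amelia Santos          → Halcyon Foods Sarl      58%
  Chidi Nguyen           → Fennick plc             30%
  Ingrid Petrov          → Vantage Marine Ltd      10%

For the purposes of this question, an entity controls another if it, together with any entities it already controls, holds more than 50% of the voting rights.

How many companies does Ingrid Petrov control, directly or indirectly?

5

Ingrid holds 55% of Fennick, so Ingrid controls Fennick.
Ingrid holds 100% of Stratus, so Ingrid controls Stratus.
Fennick holds 93% of Larkspur, so Ingrid controls Larkspur.
Ingrid holds 100% of Cinder, so Ingrid controls Cinder.
Ingrid holds 98% of Meridian, so Ingrid controls Meridian.
No other company's threshold is met.
Ingrid controls 5 companies.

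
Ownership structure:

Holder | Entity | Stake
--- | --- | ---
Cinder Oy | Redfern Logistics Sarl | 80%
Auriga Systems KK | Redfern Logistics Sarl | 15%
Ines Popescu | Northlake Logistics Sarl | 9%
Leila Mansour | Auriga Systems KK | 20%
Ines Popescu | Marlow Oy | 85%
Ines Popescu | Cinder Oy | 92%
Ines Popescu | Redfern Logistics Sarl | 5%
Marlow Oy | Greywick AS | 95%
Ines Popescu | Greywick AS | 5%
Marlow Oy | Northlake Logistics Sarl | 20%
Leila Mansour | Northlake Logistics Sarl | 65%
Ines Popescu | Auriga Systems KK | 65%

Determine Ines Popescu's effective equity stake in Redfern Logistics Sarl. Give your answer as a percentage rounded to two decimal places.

88.35%

Ines reaches Redfern along 3 paths.
Via Cinder: 92% × 80% = 73.6%.
Via Auriga: 65% × 15% = 9.75%.
Direct stake: 5% = 5%.
Total: 73.6% + 9.75% + 5% = 88.35%.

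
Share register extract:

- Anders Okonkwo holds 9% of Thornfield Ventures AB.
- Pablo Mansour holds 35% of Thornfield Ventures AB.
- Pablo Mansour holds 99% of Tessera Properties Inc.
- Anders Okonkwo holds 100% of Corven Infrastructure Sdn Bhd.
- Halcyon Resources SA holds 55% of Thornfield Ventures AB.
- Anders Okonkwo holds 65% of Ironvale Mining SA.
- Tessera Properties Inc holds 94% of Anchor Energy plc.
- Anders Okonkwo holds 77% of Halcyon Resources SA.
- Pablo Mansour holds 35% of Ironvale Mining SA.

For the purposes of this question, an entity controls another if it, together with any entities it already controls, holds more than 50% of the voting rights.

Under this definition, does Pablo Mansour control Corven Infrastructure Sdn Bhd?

Pablo holds 99% of Tessera, so Pablo controls Tessera.
Tessera holds 94% of Anchor, so Pablo controls Anchor.
Neither Pablo nor any entity Pablo controls holds any voting interest in Corven.
So Pablo does not control Corven.

No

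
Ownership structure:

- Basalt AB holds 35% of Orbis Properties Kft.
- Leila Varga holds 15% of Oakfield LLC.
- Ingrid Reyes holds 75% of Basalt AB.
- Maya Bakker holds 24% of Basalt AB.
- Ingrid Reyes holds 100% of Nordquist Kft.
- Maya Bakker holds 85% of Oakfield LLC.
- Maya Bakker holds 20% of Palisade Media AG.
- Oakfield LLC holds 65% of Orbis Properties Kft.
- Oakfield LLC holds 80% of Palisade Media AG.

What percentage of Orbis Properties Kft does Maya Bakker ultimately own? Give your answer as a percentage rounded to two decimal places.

63.65%

Maya reaches Orbis along 2 paths.
Via Basalt: 24% × 35% = 8.4%.
Via Oakfield: 85% × 65% = 55.25%.
Total: 8.4% + 55.25% = 63.65%.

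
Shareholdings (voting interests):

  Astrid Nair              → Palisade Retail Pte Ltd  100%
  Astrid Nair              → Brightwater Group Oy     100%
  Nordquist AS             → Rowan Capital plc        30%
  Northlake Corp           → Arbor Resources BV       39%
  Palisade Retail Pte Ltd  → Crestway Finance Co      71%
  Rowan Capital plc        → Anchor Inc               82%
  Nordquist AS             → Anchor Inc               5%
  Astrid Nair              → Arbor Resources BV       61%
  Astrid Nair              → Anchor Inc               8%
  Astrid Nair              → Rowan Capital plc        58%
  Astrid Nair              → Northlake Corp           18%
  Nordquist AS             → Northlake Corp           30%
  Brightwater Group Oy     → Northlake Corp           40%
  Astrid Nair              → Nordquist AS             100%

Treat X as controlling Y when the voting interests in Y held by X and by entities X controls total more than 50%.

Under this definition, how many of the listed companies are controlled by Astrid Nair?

Astrid holds 100% of Palisade, so Astrid controls Palisade.
Astrid holds 100% of Nordquist, so Astrid controls Nordquist.
Astrid holds 100% of Brightwater, so Astrid controls Brightwater.
Astrid and Nordquist together hold 58% + 30% = 88% of Rowan, so Astrid controls Rowan.
Nordquist and Brightwater and Astrid together hold 30% + 40% + 18% = 88% of Northlake, so Astrid controls Northlake.
Palisade holds 71% of Crestway, so Astrid controls Crestway.
Northlake and Astrid together hold 39% + 61% = 100% of Arbor, so Astrid controls Arbor.
Astrid and Nordquist and Rowan together hold 8% + 5% + 82% = 95% of Anchor, so Astrid controls Anchor.
Astrid controls 8 companies.

8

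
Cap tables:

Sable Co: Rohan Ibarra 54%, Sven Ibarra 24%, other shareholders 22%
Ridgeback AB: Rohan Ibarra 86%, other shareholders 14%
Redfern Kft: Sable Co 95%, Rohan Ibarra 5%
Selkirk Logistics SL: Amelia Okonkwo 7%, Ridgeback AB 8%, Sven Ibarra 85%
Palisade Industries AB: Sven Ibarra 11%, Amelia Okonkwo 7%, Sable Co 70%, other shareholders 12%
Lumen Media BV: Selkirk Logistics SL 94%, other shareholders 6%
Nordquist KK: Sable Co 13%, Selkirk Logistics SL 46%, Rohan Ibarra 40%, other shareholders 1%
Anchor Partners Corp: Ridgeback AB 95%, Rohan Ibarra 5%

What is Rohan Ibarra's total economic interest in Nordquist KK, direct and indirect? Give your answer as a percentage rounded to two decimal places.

Rohan reaches Nordquist along 3 paths.
Via Sable: 54% × 13% = 7.02%.
Via Ridgeback → Selkirk: 86% × 8% × 46% = 3.1648%.
Direct stake: 40% = 40%.
Total: 7.02% + 3.1648% + 40% = 50.1848%.
Rounded: 50.18%.

50.18%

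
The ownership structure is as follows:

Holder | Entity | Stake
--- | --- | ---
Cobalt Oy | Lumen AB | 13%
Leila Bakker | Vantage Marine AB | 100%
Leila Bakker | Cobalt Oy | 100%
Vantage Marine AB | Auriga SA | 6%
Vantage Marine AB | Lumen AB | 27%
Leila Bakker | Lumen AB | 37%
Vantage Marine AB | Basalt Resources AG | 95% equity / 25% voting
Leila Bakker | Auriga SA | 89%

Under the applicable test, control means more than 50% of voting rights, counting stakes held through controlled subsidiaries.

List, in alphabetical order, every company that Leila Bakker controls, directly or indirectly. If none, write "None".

Leila holds 100% of Vantage, so Leila controls Vantage.
Leila holds 100% of Cobalt, so Leila controls Cobalt.
Leila and Cobalt and Vantage together hold 37% + 13% + 27% = 77% of Lumen, so Leila controls Lumen.
Leila and Vantage together hold 89% + 6% = 95% of Auriga, so Leila controls Auriga.
No other company's threshold is met.

Auriga SA, Cobalt Oy, Lumen AB, Vantage Marine AB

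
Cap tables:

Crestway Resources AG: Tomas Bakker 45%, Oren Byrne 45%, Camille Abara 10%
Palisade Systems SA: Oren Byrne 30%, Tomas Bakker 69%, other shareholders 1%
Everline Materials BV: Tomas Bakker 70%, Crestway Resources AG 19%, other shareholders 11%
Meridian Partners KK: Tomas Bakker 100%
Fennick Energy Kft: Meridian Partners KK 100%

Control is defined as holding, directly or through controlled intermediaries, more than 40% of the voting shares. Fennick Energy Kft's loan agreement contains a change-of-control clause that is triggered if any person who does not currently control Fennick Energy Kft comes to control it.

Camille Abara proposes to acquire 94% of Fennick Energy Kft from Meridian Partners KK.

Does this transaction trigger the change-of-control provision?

Yes

The purchase adds only to Camille's holdings (Meridian's stake shrinks), so Camille is the only person who could newly come to control Fennick.
Camille's largest direct stake is 10% in Crestway, which does not meet the threshold, so Camille controls no company.
Neither Camille nor any entity Camille controls holds any voting interest in Fennick.
So before the transaction, Camille does not control Fennick.
After the purchase, Camille holds 94% of Fennick directly, and Meridian's stake falls to 6%.
Camille holds 94% of Fennick, so Camille controls Fennick.
Camille did not control Fennick before and does after, so the clause is triggered.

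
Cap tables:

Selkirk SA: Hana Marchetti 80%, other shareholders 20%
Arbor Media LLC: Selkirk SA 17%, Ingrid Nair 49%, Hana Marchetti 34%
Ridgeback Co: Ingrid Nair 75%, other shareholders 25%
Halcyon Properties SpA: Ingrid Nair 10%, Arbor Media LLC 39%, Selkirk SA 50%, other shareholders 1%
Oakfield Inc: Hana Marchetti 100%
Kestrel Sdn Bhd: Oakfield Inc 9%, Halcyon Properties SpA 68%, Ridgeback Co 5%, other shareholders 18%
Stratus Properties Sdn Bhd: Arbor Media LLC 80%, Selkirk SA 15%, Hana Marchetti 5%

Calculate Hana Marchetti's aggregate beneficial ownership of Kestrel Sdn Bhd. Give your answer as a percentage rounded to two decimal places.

Hana reaches Kestrel along 4 paths.
Via Oakfield: 100% × 9% = 9%.
Via Selkirk → Arbor → Halcyon: 80% × 17% × 39% × 68% = 3.60672%.
Via Arbor → Halcyon: 34% × 39% × 68% = 9.0168%.
Via Selkirk → Halcyon: 80% × 50% × 68% = 27.2%.
Total: 9% + 3.60672% + 9.0168% + 27.2% = 48.82352%.
Rounded: 48.82%.

48.82%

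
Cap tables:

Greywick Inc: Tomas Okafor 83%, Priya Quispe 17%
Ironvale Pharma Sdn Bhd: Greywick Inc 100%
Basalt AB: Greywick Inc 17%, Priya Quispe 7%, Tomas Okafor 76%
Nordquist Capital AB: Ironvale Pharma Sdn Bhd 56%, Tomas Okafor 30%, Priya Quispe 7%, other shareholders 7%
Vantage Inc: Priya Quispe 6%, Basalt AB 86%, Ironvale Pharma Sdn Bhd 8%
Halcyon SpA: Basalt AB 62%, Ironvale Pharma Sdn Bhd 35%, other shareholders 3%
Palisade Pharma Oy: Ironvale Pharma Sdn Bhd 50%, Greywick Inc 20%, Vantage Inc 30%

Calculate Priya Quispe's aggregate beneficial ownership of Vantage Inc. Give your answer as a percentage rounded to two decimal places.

15.87%

Priya reaches Vantage along 4 paths.
Direct stake: 6% = 6%.
Via Greywick → Basalt: 17% × 17% × 86% = 2.4854%.
Via Basalt: 7% × 86% = 6.02%.
Via Greywick → Ironvale: 17% × 100% × 8% = 1.36%.
Total: 6% + 2.4854% + 6.02% + 1.36% = 15.8654%.
Rounded: 15.87%.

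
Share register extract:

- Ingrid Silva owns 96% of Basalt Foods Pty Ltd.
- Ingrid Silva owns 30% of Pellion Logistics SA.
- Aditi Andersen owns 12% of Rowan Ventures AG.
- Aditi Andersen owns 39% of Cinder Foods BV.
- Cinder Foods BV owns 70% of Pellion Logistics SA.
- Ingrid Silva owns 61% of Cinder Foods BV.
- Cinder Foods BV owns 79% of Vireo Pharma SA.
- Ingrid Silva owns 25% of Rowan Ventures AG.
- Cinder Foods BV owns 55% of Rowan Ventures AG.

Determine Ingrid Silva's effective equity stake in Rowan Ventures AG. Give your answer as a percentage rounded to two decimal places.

Ingrid reaches Rowan along 2 paths.
Direct stake: 25% = 25%.
Via Cinder: 61% × 55% = 33.55%.
Total: 25% + 33.55% = 58.55%.

58.55%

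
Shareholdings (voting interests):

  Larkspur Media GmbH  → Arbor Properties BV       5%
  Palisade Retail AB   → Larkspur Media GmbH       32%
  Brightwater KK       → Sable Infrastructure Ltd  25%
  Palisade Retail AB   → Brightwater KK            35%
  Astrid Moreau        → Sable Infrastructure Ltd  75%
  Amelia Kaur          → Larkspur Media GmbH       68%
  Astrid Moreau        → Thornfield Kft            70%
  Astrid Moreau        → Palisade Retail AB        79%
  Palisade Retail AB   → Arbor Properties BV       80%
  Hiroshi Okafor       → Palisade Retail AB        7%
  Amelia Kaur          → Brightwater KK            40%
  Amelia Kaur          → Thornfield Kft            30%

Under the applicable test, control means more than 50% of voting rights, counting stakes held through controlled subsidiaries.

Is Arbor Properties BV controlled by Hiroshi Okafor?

No

Hiroshi's largest direct stake is 7% in Palisade, which does not meet the threshold, so Hiroshi controls no company.
Neither Hiroshi nor any entity Hiroshi controls holds any voting interest in Arbor.
So Hiroshi does not control Arbor.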